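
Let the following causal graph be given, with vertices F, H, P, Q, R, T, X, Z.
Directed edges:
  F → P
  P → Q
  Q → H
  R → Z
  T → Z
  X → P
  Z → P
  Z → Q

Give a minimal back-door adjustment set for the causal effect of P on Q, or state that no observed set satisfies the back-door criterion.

desc(P)\{P}={H,Q}; candidates ⊆ {F,R,T,X,Z}.
size 0: {}; under {} P still reaches {F,H,Q,R,T,X,Z} ∋ Q.
{Z}: P⊥Q given {Z} in G with P→· removed — back-door holds.

P→Q: minimal back-door set {Z}.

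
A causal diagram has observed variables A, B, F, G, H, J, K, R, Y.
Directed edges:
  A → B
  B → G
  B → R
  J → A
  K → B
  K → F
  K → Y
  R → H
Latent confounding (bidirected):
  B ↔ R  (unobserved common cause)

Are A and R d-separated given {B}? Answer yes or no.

Bayes-Ball from A | {B} reaches {F,H,J,K,R,Y}.
R ∈ reach(A|{B}) ⇒ A ⊥̸ R | {B}.

No — A and R are d-connected given {B}.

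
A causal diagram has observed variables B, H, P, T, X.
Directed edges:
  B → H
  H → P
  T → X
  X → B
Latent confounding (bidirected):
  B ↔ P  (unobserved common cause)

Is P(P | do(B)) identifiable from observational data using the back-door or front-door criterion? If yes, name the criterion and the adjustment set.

P(P|do(B)): frontdoor, adjust for {H}.

desc(B)\{B}={H,P}; candidates ⊆ {T,X}.
B↔P: latent back-door arc(s) into B.
size 0: {}; under {} B still reaches {P,T,X} ∋ P.
size 1: {T}, {X}; under {T} B still reaches {P,X} ∋ P.
size 2: {T,X}; under {T,X} B still reaches {P} ∋ P.
B↔P cannot be blocked by any observed set — no back-door set.
{H}: (i) intercepts every directed B→P path; (ii) no back-door B→{H}; (iii) {B} blocks every back-door {H}→P. Front-door holds.
P(P|do(B)) = Σ_{H} P(H|B) Σ_{B'} P(P|H,B')P(B').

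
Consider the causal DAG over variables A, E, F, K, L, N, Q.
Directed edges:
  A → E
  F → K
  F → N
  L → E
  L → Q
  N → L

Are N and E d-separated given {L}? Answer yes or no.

Yes — N ⊥ E | {L}.

Bayes-Ball from N | {L} reaches {F,K}.
E ∉ reach(N|{L}) ⇒ N ⊥ E | {L}.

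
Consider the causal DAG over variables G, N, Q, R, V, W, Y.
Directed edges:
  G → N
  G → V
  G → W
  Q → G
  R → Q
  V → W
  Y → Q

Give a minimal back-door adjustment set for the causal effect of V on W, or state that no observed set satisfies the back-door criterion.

desc(V)\{V}={W}; candidates ⊆ {G,N,Q,R,Y}.
size 0: {}; under {} V still reaches {G,N,Q,R,W,Y} ∋ W.
{G}: V⊥W given {G} in G with V→· removed — back-door holds.

V→W: minimal back-door set {G}.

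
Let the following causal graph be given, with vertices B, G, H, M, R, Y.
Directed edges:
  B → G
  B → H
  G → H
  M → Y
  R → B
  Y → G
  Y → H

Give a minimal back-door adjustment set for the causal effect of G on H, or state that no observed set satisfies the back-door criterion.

desc(G)\{G}={H}; candidates ⊆ {B,M,R,Y}.
size 0: {}; under {} G still reaches {B,H,M,R,Y} ∋ H.
size 1: {B}, {M}, {R} …(+1); under {B} G still reaches {H,M,Y} ∋ H.
{B,Y}: G⊥H given {B,Y} in G with G→· removed — back-door holds.

G→H: minimal back-door set {B, Y}.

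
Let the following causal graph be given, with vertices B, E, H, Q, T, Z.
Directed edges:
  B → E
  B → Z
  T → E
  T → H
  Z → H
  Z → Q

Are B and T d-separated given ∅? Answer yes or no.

Bayes-Ball from B | ∅ reaches {E,H,Q,Z}.
T ∉ reach(B|∅) ⇒ B ⊥ T | ∅.

Yes — B ⊥ T | ∅.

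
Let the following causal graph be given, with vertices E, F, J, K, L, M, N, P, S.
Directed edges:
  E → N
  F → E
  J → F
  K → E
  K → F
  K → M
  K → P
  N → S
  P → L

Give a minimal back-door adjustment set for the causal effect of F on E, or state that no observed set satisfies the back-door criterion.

F→E: minimal back-door set {K}.

desc(F)\{F}={E,N,S}; candidates ⊆ {J,K,L,M,P}.
size 0: {}; under {} F still reaches {E,J,K,L,M,N,P,S} ∋ E.
{K}: F⊥E given {K} in G with F→· removed — back-door holds.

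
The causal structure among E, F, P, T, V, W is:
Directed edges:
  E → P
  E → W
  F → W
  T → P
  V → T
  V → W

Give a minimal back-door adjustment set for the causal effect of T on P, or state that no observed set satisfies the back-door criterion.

desc(T)\{T}={P}; candidates ⊆ {E,F,V,W}.
∅: T⊥P given ∅ in G with T→· removed — back-door holds.

T→P: minimal back-door set ∅.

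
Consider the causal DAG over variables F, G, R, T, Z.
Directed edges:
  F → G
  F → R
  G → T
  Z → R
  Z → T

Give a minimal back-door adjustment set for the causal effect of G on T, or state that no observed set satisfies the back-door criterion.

G→T: minimal back-door set ∅.

desc(G)\{G}={T}; candidates ⊆ {F,R,Z}.
∅: G⊥T given ∅ in G with G→· removed — back-door holds.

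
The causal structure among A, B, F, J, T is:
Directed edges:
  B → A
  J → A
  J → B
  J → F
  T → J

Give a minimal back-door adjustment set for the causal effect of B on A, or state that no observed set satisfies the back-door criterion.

B→A: minimal back-door set {J}.

desc(B)\{B}={A}; candidates ⊆ {F,J,T}.
size 0: {}; under {} B still reaches {A,F,J,T} ∋ A.
{J}: B⊥A given {J} in G with B→· removed — back-door holds.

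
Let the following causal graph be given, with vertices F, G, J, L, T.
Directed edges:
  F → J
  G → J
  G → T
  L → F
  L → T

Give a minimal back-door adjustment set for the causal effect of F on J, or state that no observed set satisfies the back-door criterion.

F→J: minimal back-door set ∅.

desc(F)\{F}={J}; candidates ⊆ {G,L,T}.
∅: F⊥J given ∅ in G with F→· removed — back-door holds.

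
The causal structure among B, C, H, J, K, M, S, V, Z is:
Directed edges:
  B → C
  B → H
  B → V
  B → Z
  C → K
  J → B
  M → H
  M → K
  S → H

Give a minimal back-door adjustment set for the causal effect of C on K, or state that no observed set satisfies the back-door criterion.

C→K: minimal back-door set ∅.

desc(C)\{C}={K}; candidates ⊆ {B,H,J,M,S,V,Z}.
∅: C⊥K given ∅ in G with C→· removed — back-door holds.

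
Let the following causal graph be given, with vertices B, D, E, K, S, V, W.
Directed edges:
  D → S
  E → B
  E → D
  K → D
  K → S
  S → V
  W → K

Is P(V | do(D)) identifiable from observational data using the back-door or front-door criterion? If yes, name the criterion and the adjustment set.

P(V|do(D)): backdoor, adjust for {K}.

desc(D)\{D}={S,V}; candidates ⊆ {B,E,K,W}.
size 0: {}; under {} D still reaches {B,E,K,S,V,W} ∋ V.
{K}: D⊥V given {K} in G with D→· removed — back-door holds.
P(V|do(D)) = Σ_{K} P(V|D,K)·P(K).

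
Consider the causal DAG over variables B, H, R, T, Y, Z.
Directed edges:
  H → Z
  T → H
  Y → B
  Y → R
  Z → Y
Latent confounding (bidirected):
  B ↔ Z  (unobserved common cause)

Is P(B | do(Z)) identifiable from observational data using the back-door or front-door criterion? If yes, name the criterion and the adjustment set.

P(B|do(Z)): frontdoor, adjust for {Y}.

desc(Z)\{Z}={B,R,Y}; candidates ⊆ {H,T}.
Z↔B: latent back-door arc(s) into Z.
size 0: {}; under {} Z still reaches {B,H,T} ∋ B.
size 1: {H}, {T}; under {H} Z still reaches {B} ∋ B.
size 2: {H,T}; under {H,T} Z still reaches {B} ∋ B.
Z↔B cannot be blocked by any observed set — no back-door set.
{Y}: (i) intercepts every directed Z→B path; (ii) no back-door Z→{Y}; (iii) {Z} blocks every back-door {Y}→B. Front-door holds.
P(B|do(Z)) = Σ_{Y} P(Y|Z) Σ_{Z'} P(B|Y,Z')P(Z').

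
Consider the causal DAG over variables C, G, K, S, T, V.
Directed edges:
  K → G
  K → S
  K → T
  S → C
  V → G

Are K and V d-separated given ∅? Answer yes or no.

Bayes-Ball from K | ∅ reaches {C,G,S,T}.
V ∉ reach(K|∅) ⇒ K ⊥ V | ∅.

Yes — K ⊥ V | ∅.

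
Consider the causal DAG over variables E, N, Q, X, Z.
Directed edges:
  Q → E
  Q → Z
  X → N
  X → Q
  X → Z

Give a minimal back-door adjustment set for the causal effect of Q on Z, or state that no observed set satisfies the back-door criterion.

desc(Q)\{Q}={E,Z}; candidates ⊆ {N,X}.
size 0: {}; under {} Q still reaches {N,X,Z} ∋ Z.
{X}: Q⊥Z given {X} in G with Q→· removed — back-door holds.

Q→Z: minimal back-door set {X}.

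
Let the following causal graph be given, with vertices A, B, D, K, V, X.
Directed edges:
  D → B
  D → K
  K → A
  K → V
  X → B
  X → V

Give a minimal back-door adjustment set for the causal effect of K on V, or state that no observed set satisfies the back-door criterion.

desc(K)\{K}={A,V}; candidates ⊆ {B,D,X}.
∅: K⊥V given ∅ in G with K→· removed — back-door holds.

K→V: minimal back-door set ∅.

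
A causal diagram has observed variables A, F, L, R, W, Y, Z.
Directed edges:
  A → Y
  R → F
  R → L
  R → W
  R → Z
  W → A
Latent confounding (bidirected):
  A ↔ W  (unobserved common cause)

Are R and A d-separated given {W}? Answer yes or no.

No — R and A are d-connected given {W}.

Bayes-Ball from R | {W} reaches {A,F,L,Y,Z}.
A ∈ reach(R|{W}) ⇒ R ⊥̸ A | {W}.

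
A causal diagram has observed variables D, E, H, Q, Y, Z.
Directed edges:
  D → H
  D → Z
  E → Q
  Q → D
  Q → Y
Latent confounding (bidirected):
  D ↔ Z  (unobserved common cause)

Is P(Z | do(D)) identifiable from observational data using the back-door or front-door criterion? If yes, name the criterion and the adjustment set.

P(Z|do(D)): not identifiable (no BD/FD set).

desc(D)\{D}={H,Z}; candidates ⊆ {E,Q,Y}.
D↔Z: latent back-door arc(s) into D.
size 0: {}; under {} D still reaches {E,Q,Y,Z} ∋ Z.
size 1: {E}, {Q}, {Y}; under {E} D still reaches {Q,Y,Z} ∋ Z.
size 2: {E,Q}, {E,Y}, {Q,Y}; under {E,Q} D still reaches {Z} ∋ Z.
D↔Z cannot be blocked by any observed set — no back-door set.
No mediator lies on a directed D→…→Z path.
Neither criterion identifies P(Z|do(D)) in this graph.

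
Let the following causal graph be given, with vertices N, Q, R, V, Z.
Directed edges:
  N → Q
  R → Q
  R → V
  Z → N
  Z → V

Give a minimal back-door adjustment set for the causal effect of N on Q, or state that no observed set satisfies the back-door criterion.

desc(N)\{N}={Q}; candidates ⊆ {R,V,Z}.
∅: N⊥Q given ∅ in G with N→· removed — back-door holds.

N→Q: minimal back-door set ∅.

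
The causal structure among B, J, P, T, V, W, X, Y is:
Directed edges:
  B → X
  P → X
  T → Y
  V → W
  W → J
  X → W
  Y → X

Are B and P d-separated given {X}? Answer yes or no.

No — B and P are d-connected given {X}.

Bayes-Ball from B | {X} reaches {P,T,Y}.
P ∈ reach(B|{X}) ⇒ B ⊥̸ P | {X}.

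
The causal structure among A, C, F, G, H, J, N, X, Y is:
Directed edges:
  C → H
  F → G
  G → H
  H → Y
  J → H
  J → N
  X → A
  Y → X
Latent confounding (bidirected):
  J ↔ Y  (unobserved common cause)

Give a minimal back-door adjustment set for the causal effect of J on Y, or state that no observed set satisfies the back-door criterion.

J→Y: no observed back-door set.

desc(J)\{J}={A,H,N,X,Y}; candidates ⊆ {C,F,G}.
J↔Y: latent back-door arc(s) into J.
size 0: {}; under {} J still reaches {A,X,Y} ∋ Y.
size 1: {C}, {F}, {G}; under {C} J still reaches {A,X,Y} ∋ Y.
size 2: {C,F}, {C,G}, {F,G}; under {C,F} J still reaches {A,X,Y} ∋ Y.
J↔Y cannot be blocked by any observed set — no back-door set.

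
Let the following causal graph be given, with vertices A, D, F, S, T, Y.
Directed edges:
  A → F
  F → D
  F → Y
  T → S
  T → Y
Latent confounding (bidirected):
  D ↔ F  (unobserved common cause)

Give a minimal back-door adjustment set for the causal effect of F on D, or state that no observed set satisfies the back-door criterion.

desc(F)\{F}={D,Y}; candidates ⊆ {A,S,T}.
F↔D: latent back-door arc(s) into F.
size 0: {}; under {} F still reaches {A,D} ∋ D.
size 1: {A}, {S}, {T}; under {A} F still reaches {D} ∋ D.
size 2: {A,S}, {A,T}, {S,T}; under {A,S} F still reaches {D} ∋ D.
F↔D cannot be blocked by any observed set — no back-door set.

F→D: no observed back-door set.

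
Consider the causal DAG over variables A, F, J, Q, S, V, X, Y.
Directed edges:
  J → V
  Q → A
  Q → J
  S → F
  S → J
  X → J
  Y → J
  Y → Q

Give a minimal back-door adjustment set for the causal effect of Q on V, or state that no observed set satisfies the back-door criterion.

desc(Q)\{Q}={A,J,V}; candidates ⊆ {F,S,X,Y}.
size 0: {}; under {} Q still reaches {J,V,Y} ∋ V.
{Y}: Q⊥V given {Y} in G with Q→· removed — back-door holds.

Q→V: minimal back-door set {Y}.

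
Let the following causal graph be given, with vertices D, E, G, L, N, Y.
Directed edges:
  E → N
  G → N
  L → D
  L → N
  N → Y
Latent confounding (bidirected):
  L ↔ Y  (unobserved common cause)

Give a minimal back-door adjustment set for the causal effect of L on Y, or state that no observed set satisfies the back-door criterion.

desc(L)\{L}={D,N,Y}; candidates ⊆ {E,G}.
L↔Y: latent back-door arc(s) into L.
size 0: {}; under {} L still reaches {Y} ∋ Y.
size 1: {E}, {G}; under {E} L still reaches {Y} ∋ Y.
size 2: {E,G}; under {E,G} L still reaches {Y} ∋ Y.
L↔Y cannot be blocked by any observed set — no back-door set.

L→Y: no observed back-door set.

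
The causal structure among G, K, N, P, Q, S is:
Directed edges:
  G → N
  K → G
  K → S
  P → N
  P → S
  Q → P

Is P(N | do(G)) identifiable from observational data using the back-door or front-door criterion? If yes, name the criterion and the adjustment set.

desc(G)\{G}={N}; candidates ⊆ {K,P,Q,S}.
∅: G⊥N given ∅ in G with G→· removed — back-door holds.
P(N|do(G)) = P(N|G) — no adjustment needed.

P(N|do(G)): backdoor, adjust for ∅.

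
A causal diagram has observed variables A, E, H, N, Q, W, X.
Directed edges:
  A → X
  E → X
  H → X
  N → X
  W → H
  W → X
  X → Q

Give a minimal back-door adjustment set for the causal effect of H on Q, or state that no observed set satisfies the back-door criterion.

desc(H)\{H}={Q,X}; candidates ⊆ {A,E,N,W}.
size 0: {}; under {} H still reaches {Q,W,X} ∋ Q.
{W}: H⊥Q given {W} in G with H→· removed — back-door holds.

H→Q: minimal back-door set {W}.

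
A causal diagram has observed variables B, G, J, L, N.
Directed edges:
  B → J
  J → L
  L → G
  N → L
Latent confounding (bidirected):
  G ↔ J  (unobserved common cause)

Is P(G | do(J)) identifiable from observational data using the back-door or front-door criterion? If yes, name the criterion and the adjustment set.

desc(J)\{J}={G,L}; candidates ⊆ {B,N}.
J↔G: latent back-door arc(s) into J.
size 0: {}; under {} J still reaches {B,G} ∋ G.
size 1: {B}, {N}; under {B} J still reaches {G} ∋ G.
size 2: {B,N}; under {B,N} J still reaches {G} ∋ G.
J↔G cannot be blocked by any observed set — no back-door set.
{L}: (i) intercepts every directed J→G path; (ii) no back-door J→{L}; (iii) {J} blocks every back-door {L}→G. Front-door holds.
P(G|do(J)) = Σ_{L} P(L|J) Σ_{J'} P(G|L,J')P(J').

P(G|do(J)): frontdoor, adjust for {L}.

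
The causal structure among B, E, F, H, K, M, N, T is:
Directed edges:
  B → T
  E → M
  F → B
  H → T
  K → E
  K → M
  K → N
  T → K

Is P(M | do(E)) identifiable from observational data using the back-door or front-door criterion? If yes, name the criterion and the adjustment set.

P(M|do(E)): backdoor, adjust for {K}.

desc(E)\{E}={M}; candidates ⊆ {B,F,H,K,N,T}.
size 0: {}; under {} E still reaches {B,F,H,K,M,N,T} ∋ M.
{K}: E⊥M given {K} in G with E→· removed — back-door holds.
P(M|do(E)) = Σ_{K} P(M|E,K)·P(K).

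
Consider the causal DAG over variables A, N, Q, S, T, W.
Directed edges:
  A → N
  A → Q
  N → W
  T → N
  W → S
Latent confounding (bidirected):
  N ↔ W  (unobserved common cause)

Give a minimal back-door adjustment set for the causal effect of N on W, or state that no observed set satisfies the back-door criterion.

N→W: no observed back-door set.

desc(N)\{N}={S,W}; candidates ⊆ {A,Q,T}.
N↔W: latent back-door arc(s) into N.
size 0: {}; under {} N still reaches {A,Q,S,T,W} ∋ W.
size 1: {A}, {Q}, {T}; under {A} N still reaches {S,T,W} ∋ W.
size 2: {A,Q}, {A,T}, {Q,T}; under {A,Q} N still reaches {S,T,W} ∋ W.
N↔W cannot be blocked by any observed set — no back-door set.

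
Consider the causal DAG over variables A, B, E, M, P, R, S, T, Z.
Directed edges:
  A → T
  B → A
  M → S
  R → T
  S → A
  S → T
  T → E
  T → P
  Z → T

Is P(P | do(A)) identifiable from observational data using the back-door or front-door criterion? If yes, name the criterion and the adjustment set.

desc(A)\{A}={E,P,T}; candidates ⊆ {B,M,R,S,Z}.
size 0: {}; under {} A still reaches {B,E,M,P,S,T} ∋ P.
{S}: A⊥P given {S} in G with A→· removed — back-door holds.
P(P|do(A)) = Σ_{S} P(P|A,S)·P(S).

P(P|do(A)): backdoor, adjust for {S}.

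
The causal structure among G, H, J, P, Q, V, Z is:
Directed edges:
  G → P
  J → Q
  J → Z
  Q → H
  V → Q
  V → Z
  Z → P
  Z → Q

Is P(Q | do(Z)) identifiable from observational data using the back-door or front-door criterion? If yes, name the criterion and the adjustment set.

P(Q|do(Z)): backdoor, adjust for {J, V}.

desc(Z)\{Z}={H,P,Q}; candidates ⊆ {G,J,V}.
size 0: {}; under {} Z still reaches {H,J,Q,V} ∋ Q.
size 1: {G}, {J}, {V}; under {G} Z still reaches {H,J,Q,V} ∋ Q.
{J,V}: Z⊥Q given {J,V} in G with Z→· removed — back-door holds.
P(Q|do(Z)) = Σ_{J,V} P(Q|Z,J,V)·P(J,V).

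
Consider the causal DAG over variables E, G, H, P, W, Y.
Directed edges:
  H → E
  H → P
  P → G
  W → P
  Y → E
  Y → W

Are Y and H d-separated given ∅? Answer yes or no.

Bayes-Ball from Y | ∅ reaches {E,G,P,W}.
H ∉ reach(Y|∅) ⇒ Y ⊥ H | ∅.

Yes — Y ⊥ H | ∅.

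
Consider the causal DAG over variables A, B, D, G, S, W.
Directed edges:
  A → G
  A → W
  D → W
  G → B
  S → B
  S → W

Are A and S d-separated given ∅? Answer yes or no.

Bayes-Ball from A | ∅ reaches {B,G,W}.
S ∉ reach(A|∅) ⇒ A ⊥ S | ∅.

Yes — A ⊥ S | ∅.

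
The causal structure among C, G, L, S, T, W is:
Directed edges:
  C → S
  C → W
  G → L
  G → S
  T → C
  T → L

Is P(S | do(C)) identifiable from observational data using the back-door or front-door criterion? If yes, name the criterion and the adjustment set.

desc(C)\{C}={S,W}; candidates ⊆ {G,L,T}.
∅: C⊥S given ∅ in G with C→· removed — back-door holds.
P(S|do(C)) = P(S|C) — no adjustment needed.

P(S|do(C)): backdoor, adjust for ∅.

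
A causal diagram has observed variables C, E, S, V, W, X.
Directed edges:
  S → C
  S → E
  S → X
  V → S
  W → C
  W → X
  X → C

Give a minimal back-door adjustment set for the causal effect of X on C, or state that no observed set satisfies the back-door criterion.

X→C: minimal back-door set {S, W}.

desc(X)\{X}={C}; candidates ⊆ {E,S,V,W}.
size 0: {}; under {} X still reaches {C,E,S,V,W} ∋ C.
size 1: {E}, {S}, {V} …(+1); under {E} X still reaches {C,S,V,W} ∋ C.
{S,W}: X⊥C given {S,W} in G with X→· removed — back-door holds.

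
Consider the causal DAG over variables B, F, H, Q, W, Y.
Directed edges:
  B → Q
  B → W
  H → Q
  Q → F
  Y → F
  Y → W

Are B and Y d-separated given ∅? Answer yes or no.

Yes — B ⊥ Y | ∅.

Bayes-Ball from B | ∅ reaches {F,Q,W}.
Y ∉ reach(B|∅) ⇒ B ⊥ Y | ∅.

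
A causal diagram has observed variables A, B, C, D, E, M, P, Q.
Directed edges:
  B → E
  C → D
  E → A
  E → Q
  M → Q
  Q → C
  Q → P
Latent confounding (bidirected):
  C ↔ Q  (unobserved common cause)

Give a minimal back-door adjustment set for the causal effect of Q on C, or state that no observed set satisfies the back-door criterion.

Q→C: no observed back-door set.

desc(Q)\{Q}={C,D,P}; candidates ⊆ {A,B,E,M}.
Q↔C: latent back-door arc(s) into Q.
size 0: {}; under {} Q still reaches {A,B,C,D,E,M} ∋ C.
size 1: {A}, {B}, {E} …(+1); under {A} Q still reaches {B,C,D,E,M} ∋ C.
size 2: {A,B}, {A,E}, {A,M} …(+3); under {A,B} Q still reaches {C,D,E,M} ∋ C.
Q↔C cannot be blocked by any observed set — no back-door set.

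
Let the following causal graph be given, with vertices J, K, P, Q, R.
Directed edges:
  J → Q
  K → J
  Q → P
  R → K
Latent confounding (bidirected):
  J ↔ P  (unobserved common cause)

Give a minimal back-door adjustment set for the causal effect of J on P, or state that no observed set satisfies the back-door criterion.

J→P: no observed back-door set.

desc(J)\{J}={P,Q}; candidates ⊆ {K,R}.
J↔P: latent back-door arc(s) into J.
size 0: {}; under {} J still reaches {K,P,R} ∋ P.
size 1: {K}, {R}; under {K} J still reaches {P} ∋ P.
size 2: {K,R}; under {K,R} J still reaches {P} ∋ P.
J↔P cannot be blocked by any observed set — no back-door set.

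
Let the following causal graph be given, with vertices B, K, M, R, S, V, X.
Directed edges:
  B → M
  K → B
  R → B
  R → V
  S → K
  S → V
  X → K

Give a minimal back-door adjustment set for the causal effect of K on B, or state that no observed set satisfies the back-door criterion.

K→B: minimal back-door set ∅.

desc(K)\{K}={B,M}; candidates ⊆ {R,S,V,X}.
∅: K⊥B given ∅ in G with K→· removed — back-door holds.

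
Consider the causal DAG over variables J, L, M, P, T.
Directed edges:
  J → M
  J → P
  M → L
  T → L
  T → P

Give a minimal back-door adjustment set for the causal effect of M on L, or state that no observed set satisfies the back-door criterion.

M→L: minimal back-door set ∅.

desc(M)\{M}={L}; candidates ⊆ {J,P,T}.
∅: M⊥L given ∅ in G with M→· removed — back-door holds.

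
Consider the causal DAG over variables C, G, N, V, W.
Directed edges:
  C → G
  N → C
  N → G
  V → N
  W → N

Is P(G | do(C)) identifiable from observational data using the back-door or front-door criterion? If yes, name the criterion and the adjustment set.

desc(C)\{C}={G}; candidates ⊆ {N,V,W}.
size 0: {}; under {} C still reaches {G,N,V,W} ∋ G.
{N}: C⊥G given {N} in G with C→· removed — back-door holds.
P(G|do(C)) = Σ_{N} P(G|C,N)·P(N).

P(G|do(C)): backdoor, adjust for {N}.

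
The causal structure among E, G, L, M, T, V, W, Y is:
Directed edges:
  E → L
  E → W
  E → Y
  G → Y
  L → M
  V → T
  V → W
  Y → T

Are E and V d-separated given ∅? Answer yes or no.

Yes — E ⊥ V | ∅.

Bayes-Ball from E | ∅ reaches {L,M,T,W,Y}.
V ∉ reach(E|∅) ⇒ E ⊥ V | ∅.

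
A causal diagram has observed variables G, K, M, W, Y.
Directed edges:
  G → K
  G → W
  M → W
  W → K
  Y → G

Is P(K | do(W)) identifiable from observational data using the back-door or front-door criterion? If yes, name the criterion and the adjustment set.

desc(W)\{W}={K}; candidates ⊆ {G,M,Y}.
size 0: {}; under {} W still reaches {G,K,M,Y} ∋ K.
{G}: W⊥K given {G} in G with W→· removed — back-door holds.
P(K|do(W)) = Σ_{G} P(K|W,G)·P(G).

P(K|do(W)): backdoor, adjust for {G}.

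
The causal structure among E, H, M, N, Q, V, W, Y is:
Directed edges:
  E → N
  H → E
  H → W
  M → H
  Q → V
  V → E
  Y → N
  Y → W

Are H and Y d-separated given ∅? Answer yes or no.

Bayes-Ball from H | ∅ reaches {E,M,N,W}.
Y ∉ reach(H|∅) ⇒ H ⊥ Y | ∅.

Yes — H ⊥ Y | ∅.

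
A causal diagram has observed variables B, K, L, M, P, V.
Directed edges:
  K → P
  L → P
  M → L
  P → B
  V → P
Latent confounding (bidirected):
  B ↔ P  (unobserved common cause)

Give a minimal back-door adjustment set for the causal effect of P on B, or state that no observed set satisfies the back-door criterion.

desc(P)\{P}={B}; candidates ⊆ {K,L,M,V}.
P↔B: latent back-door arc(s) into P.
size 0: {}; under {} P still reaches {B,K,L,M,V} ∋ B.
size 1: {K}, {L}, {M} …(+1); under {K} P still reaches {B,L,M,V} ∋ B.
size 2: {K,L}, {K,M}, {K,V} …(+3); under {K,L} P still reaches {B,V} ∋ B.
P↔B cannot be blocked by any observed set — no back-door set.

P→B: no observed back-door set.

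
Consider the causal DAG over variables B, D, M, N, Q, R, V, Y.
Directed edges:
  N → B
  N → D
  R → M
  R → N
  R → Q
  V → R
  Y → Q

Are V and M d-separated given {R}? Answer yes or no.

Bayes-Ball from V | {R} reaches ∅.
M ∉ reach(V|{R}) ⇒ V ⊥ M | {R}.

Yes — V ⊥ M | {R}.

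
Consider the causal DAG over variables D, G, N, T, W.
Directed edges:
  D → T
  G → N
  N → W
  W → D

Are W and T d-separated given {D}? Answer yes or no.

Yes — W ⊥ T | {D}.

Bayes-Ball from W | {D} reaches {G,N}.
T ∉ reach(W|{D}) ⇒ W ⊥ T | {D}.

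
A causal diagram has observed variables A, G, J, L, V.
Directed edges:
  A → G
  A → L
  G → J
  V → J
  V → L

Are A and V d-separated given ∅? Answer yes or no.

Yes — A ⊥ V | ∅.

Bayes-Ball from A | ∅ reaches {G,J,L}.
V ∉ reach(A|∅) ⇒ A ⊥ V | ∅.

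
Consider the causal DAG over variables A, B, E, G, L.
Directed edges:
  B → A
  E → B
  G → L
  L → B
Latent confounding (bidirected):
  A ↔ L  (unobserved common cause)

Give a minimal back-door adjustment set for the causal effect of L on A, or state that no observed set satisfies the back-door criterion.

L→A: no observed back-door set.

desc(L)\{L}={A,B}; candidates ⊆ {E,G}.
L↔A: latent back-door arc(s) into L.
size 0: {}; under {} L still reaches {A,G} ∋ A.
size 1: {E}, {G}; under {E} L still reaches {A,G} ∋ A.
size 2: {E,G}; under {E,G} L still reaches {A} ∋ A.
L↔A cannot be blocked by any observed set — no back-door set.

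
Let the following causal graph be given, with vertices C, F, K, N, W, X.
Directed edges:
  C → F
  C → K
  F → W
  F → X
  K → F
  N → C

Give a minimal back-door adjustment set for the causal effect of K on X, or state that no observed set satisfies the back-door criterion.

desc(K)\{K}={F,W,X}; candidates ⊆ {C,N}.
size 0: {}; under {} K still reaches {C,F,N,W,X} ∋ X.
{C}: K⊥X given {C} in G with K→· removed — back-door holds.

K→X: minimal back-door set {C}.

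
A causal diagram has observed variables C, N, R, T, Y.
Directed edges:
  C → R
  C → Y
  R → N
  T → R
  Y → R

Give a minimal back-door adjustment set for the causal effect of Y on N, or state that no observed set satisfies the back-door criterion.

desc(Y)\{Y}={N,R}; candidates ⊆ {C,T}.
size 0: {}; under {} Y still reaches {C,N,R} ∋ N.
{C}: Y⊥N given {C} in G with Y→· removed — back-door holds.

Y→N: minimal back-door set {C}.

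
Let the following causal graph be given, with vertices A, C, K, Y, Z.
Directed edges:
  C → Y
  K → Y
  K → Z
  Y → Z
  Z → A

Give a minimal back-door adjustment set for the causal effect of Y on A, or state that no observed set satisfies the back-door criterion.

desc(Y)\{Y}={A,Z}; candidates ⊆ {C,K}.
size 0: {}; under {} Y still reaches {A,C,K,Z} ∋ A.
{K}: Y⊥A given {K} in G with Y→· removed — back-door holds.

Y→A: minimal back-door set {K}.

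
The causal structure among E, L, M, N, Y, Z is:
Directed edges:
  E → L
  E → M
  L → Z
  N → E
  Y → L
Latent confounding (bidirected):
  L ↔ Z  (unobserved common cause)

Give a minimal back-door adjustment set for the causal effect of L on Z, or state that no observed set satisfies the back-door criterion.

desc(L)\{L}={Z}; candidates ⊆ {E,M,N,Y}.
L↔Z: latent back-door arc(s) into L.
size 0: {}; under {} L still reaches {E,M,N,Y,Z} ∋ Z.
size 1: {E}, {M}, {N} …(+1); under {E} L still reaches {Y,Z} ∋ Z.
size 2: {E,M}, {E,N}, {E,Y} …(+3); under {E,M} L still reaches {Y,Z} ∋ Z.
L↔Z cannot be blocked by any observed set — no back-door set.

L→Z: no observed back-door set.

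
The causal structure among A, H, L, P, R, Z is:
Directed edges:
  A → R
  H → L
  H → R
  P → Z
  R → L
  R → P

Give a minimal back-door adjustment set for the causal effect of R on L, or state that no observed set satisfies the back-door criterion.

R→L: minimal back-door set {H}.

desc(R)\{R}={L,P,Z}; candidates ⊆ {A,H}.
size 0: {}; under {} R still reaches {A,H,L} ∋ L.
{H}: R⊥L given {H} in G with R→· removed — back-door holds.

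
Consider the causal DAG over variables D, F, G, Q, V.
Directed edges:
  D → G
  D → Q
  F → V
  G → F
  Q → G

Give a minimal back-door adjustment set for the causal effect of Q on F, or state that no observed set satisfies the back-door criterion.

desc(Q)\{Q}={F,G,V}; candidates ⊆ {D}.
size 0: {}; under {} Q still reaches {D,F,G,V} ∋ F.
{D}: Q⊥F given {D} in G with Q→· removed — back-door holds.

Q→F: minimal back-door set {D}.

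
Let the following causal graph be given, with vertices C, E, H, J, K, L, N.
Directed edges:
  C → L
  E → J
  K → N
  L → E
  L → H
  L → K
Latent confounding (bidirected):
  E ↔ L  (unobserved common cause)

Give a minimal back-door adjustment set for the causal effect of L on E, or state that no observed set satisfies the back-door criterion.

L→E: no observed back-door set.

desc(L)\{L}={E,H,J,K,N}; candidates ⊆ {C}.
L↔E: latent back-door arc(s) into L.
size 0: {}; under {} L still reaches {C,E,J} ∋ E.
size 1: {C}; under {C} L still reaches {E,J} ∋ E.
L↔E cannot be blocked by any observed set — no back-door set.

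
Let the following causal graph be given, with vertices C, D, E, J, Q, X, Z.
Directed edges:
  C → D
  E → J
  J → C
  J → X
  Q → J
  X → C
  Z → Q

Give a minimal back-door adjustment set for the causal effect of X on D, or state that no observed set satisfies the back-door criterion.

X→D: minimal back-door set {J}.

desc(X)\{X}={C,D}; candidates ⊆ {E,J,Q,Z}.
size 0: {}; under {} X still reaches {C,D,E,J,Q,Z} ∋ D.
{J}: X⊥D given {J} in G with X→· removed — back-door holds.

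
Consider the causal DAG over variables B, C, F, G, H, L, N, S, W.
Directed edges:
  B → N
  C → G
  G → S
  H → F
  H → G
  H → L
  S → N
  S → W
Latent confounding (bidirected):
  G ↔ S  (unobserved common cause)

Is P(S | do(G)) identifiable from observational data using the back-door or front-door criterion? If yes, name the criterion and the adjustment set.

desc(G)\{G}={N,S,W}; candidates ⊆ {B,C,F,H,L}.
G↔S: latent back-door arc(s) into G.
size 0: {}; under {} G still reaches {C,F,H,L,N,S,W} ∋ S.
size 1: {B}, {C}, {F} …(+2); under {B} G still reaches {C,F,H,L,N,S,W} ∋ S.
size 2: {B,C}, {B,F}, {B,H} …(+7); under {B,C} G still reaches {F,H,L,N,S,W} ∋ S.
G↔S cannot be blocked by any observed set — no back-door set.
No mediator lies on a directed G→…→S path.
Neither criterion identifies P(S|do(G)) in this graph.

P(S|do(G)): not identifiable (no BD/FD set).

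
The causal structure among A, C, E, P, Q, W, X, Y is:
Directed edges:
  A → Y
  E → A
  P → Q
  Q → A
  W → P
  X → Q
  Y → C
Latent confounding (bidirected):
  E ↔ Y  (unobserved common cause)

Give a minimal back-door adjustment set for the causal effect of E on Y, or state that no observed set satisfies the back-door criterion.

E→Y: no observed back-door set.

desc(E)\{E}={A,C,Y}; candidates ⊆ {P,Q,W,X}.
E↔Y: latent back-door arc(s) into E.
size 0: {}; under {} E still reaches {C,Y} ∋ Y.
size 1: {P}, {Q}, {W} …(+1); under {P} E still reaches {C,Y} ∋ Y.
size 2: {P,Q}, {P,W}, {P,X} …(+3); under {P,Q} E still reaches {C,Y} ∋ Y.
E↔Y cannot be blocked by any observed set — no back-door set.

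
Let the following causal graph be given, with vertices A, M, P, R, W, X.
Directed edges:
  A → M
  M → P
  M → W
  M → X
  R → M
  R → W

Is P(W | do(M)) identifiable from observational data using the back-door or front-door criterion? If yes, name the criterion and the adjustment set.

P(W|do(M)): backdoor, adjust for {R}.

desc(M)\{M}={P,W,X}; candidates ⊆ {A,R}.
size 0: {}; under {} M still reaches {A,R,W} ∋ W.
{R}: M⊥W given {R} in G with M→· removed — back-door holds.
P(W|do(M)) = Σ_{R} P(W|M,R)·P(R).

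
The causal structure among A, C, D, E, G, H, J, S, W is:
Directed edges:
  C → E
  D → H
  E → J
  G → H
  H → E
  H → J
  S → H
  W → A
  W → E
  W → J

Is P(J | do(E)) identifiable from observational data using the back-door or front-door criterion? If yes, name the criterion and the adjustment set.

desc(E)\{E}={J}; candidates ⊆ {A,C,D,G,H,S,W}.
size 0: {}; under {} E still reaches {A,C,D,G,H,J,S,W} ∋ J.
size 1: {A}, {C}, {D} …(+4); under {A} E still reaches {C,D,G,H,J,S,W} ∋ J.
{H,W}: E⊥J given {H,W} in G with E→· removed — back-door holds.
P(J|do(E)) = Σ_{H,W} P(J|E,H,W)·P(H,W).

P(J|do(E)): backdoor, adjust for {H, W}.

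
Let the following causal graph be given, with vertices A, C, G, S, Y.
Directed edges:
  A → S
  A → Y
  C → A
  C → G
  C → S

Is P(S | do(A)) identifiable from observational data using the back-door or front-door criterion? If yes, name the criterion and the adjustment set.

P(S|do(A)): backdoor, adjust for {C}.

desc(A)\{A}={S,Y}; candidates ⊆ {C,G}.
size 0: {}; under {} A still reaches {C,G,S} ∋ S.
{C}: A⊥S given {C} in G with A→· removed — back-door holds.
P(S|do(A)) = Σ_{C} P(S|A,C)·P(C).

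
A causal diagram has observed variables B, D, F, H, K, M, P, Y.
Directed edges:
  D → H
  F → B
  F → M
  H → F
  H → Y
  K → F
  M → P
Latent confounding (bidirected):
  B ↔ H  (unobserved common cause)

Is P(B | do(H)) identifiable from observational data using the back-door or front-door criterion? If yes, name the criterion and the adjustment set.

desc(H)\{H}={B,F,M,P,Y}; candidates ⊆ {D,K}.
H↔B: latent back-door arc(s) into H.
size 0: {}; under {} H still reaches {B,D} ∋ B.
size 1: {D}, {K}; under {D} H still reaches {B} ∋ B.
size 2: {D,K}; under {D,K} H still reaches {B} ∋ B.
H↔B cannot be blocked by any observed set — no back-door set.
{F}: (i) intercepts every directed H→B path; (ii) no back-door H→{F}; (iii) {H} blocks every back-door {F}→B. Front-door holds.
P(B|do(H)) = Σ_{F} P(F|H) Σ_{H'} P(B|F,H')P(H').

P(B|do(H)): frontdoor, adjust for {F}.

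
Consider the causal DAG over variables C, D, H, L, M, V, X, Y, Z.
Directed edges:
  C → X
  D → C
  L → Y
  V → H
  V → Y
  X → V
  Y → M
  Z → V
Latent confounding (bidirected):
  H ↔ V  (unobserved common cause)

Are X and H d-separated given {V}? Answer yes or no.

Bayes-Ball from X | {V} reaches {C,D,H,Z}.
H ∈ reach(X|{V}) ⇒ X ⊥̸ H | {V}.

No — X and H are d-connected given {V}.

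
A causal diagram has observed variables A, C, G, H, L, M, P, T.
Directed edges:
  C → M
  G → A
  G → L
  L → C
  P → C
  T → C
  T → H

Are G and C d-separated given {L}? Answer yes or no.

Yes — G ⊥ C | {L}.

Bayes-Ball from G | {L} reaches {A}.
C ∉ reach(G|{L}) ⇒ G ⊥ C | {L}.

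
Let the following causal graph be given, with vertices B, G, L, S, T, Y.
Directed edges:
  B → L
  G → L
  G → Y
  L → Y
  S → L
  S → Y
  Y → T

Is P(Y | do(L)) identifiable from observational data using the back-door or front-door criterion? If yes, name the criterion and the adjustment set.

P(Y|do(L)): backdoor, adjust for {G, S}.

desc(L)\{L}={T,Y}; candidates ⊆ {B,G,S}.
size 0: {}; under {} L still reaches {B,G,S,T,Y} ∋ Y.
size 1: {B}, {G}, {S}; under {B} L still reaches {G,S,T,Y} ∋ Y.
{G,S}: L⊥Y given {G,S} in G with L→· removed — back-door holds.
P(Y|do(L)) = Σ_{G,S} P(Y|L,G,S)·P(G,S).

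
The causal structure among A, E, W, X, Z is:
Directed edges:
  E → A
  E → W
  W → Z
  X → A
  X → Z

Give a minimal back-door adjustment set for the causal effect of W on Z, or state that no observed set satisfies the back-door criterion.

W→Z: minimal back-door set ∅.

desc(W)\{W}={Z}; candidates ⊆ {A,E,X}.
∅: W⊥Z given ∅ in G with W→· removed — back-door holds.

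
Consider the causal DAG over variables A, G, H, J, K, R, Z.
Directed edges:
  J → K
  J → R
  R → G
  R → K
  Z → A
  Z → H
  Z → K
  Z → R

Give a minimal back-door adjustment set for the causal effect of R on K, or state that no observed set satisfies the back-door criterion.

R→K: minimal back-door set {J, Z}.

desc(R)\{R}={G,K}; candidates ⊆ {A,H,J,Z}.
size 0: {}; under {} R still reaches {A,H,J,K,Z} ∋ K.
size 1: {A}, {H}, {J} …(+1); under {A} R still reaches {H,J,K,Z} ∋ K.
{J,Z}: R⊥K given {J,Z} in G with R→· removed — back-door holds.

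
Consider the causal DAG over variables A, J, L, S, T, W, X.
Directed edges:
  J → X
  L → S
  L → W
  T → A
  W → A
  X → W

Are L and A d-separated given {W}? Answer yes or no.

Bayes-Ball from L | {W} reaches {J,S,X}.
A ∉ reach(L|{W}) ⇒ L ⊥ A | {W}.

Yes — L ⊥ A | {W}.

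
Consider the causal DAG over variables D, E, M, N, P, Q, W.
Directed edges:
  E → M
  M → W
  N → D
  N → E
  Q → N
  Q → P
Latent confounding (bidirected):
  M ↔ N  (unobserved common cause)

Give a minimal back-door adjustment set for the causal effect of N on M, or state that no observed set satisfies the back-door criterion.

desc(N)\{N}={D,E,M,W}; candidates ⊆ {P,Q}.
N↔M: latent back-door arc(s) into N.
size 0: {}; under {} N still reaches {M,P,Q,W} ∋ M.
size 1: {P}, {Q}; under {P} N still reaches {M,Q,W} ∋ M.
size 2: {P,Q}; under {P,Q} N still reaches {M,W} ∋ M.
N↔M cannot be blocked by any observed set — no back-door set.

N→M: no observed back-door set.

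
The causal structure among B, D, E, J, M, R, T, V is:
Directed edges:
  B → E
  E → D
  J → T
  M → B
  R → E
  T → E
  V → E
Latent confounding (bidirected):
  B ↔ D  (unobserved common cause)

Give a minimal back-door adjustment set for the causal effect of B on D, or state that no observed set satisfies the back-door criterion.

B→D: no observed back-door set.

desc(B)\{B}={D,E}; candidates ⊆ {J,M,R,T,V}.
B↔D: latent back-door arc(s) into B.
size 0: {}; under {} B still reaches {D,M} ∋ D.
size 1: {J}, {M}, {R} …(+2); under {J} B still reaches {D,M} ∋ D.
size 2: {J,M}, {J,R}, {J,T} …(+7); under {J,M} B still reaches {D} ∋ D.
B↔D cannot be blocked by any observed set — no back-door set.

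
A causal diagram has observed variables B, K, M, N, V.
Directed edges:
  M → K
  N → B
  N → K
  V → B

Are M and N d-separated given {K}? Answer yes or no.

No — M and N are d-connected given {K}.

Bayes-Ball from M | {K} reaches {B,N}.
N ∈ reach(M|{K}) ⇒ M ⊥̸ N | {K}.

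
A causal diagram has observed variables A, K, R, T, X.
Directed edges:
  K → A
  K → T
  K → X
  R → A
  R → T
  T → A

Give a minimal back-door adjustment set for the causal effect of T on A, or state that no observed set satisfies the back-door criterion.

T→A: minimal back-door set {K, R}.

desc(T)\{T}={A}; candidates ⊆ {K,R,X}.
size 0: {}; under {} T still reaches {A,K,R,X} ∋ A.
size 1: {K}, {R}, {X}; under {K} T still reaches {A,R} ∋ A.
{K,R}: T⊥A given {K,R} in G with T→· removed — back-door holds.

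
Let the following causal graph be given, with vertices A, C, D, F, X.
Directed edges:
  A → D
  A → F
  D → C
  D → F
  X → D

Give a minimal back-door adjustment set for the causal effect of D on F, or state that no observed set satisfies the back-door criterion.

desc(D)\{D}={C,F}; candidates ⊆ {A,X}.
size 0: {}; under {} D still reaches {A,F,X} ∋ F.
{A}: D⊥F given {A} in G with D→· removed — back-door holds.

D→F: minimal back-door set {A}.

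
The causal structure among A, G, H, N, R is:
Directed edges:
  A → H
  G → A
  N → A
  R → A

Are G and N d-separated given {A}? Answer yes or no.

Bayes-Ball from G | {A} reaches {N,R}.
N ∈ reach(G|{A}) ⇒ G ⊥̸ N | {A}.

No — G and N are d-connected given {A}.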